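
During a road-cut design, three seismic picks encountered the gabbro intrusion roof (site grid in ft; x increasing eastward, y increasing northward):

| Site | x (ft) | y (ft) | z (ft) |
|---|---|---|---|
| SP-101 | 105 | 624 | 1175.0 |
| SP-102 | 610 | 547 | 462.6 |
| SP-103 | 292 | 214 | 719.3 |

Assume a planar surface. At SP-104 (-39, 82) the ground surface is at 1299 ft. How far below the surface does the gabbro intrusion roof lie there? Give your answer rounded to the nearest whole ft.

205 ft

Two edge vectors: SP-101→SP-102 = (505, -77, -712.4), SP-101→SP-103 = (187, -410, -455.7).
Normal n = (SP-101→SP-102) × (SP-101→SP-103) = (-256995.1, 96909.7, -192651).
So ∂z/∂x = −n_x/n_z = −1.33399 and ∂z/∂y = −n_y/n_z = 0.50303.
Intercept c from SP-101: 1175 + 140.07 − 313.89 = 1001.18.
At (-39, 82): z_contact = 52.0 + 41.2 + 1001.18 = 1094.5 ft.
Depth below ground = 1299 − 1094.5 = 205 ft.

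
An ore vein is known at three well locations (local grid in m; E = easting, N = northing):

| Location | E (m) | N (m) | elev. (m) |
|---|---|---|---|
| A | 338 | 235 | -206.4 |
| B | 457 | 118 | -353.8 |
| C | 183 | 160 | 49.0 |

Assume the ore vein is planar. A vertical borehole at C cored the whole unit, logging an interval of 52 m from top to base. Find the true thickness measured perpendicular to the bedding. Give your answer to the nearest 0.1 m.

28.3 m

Let the plane be z = a·E + b·N + c.
B−A: 119a − 117b = −147.4;  C−A: −155a − 75b = 255.4.
Solving gives a = −1.51282, b = −0.27885.
|∇z| = √(a²+b²) = 1.53830, so dip δ = arctan(1.53830) = 56.97°.
True thickness = vertical thickness × cos δ = 52 × cos 56.97° = 28.3 m.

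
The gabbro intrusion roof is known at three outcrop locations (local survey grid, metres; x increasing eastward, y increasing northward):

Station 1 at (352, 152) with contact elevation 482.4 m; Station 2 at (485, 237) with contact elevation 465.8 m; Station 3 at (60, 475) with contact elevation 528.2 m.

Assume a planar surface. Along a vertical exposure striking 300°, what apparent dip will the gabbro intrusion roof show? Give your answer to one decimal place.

7.3°

Let the plane be z = a·x + b·y + c.
Station 2−Station 1: 133a + 85b = −16.6;  Station 3−Station 1: −292a + 323b = 45.8.
Solving gives a = −0.13654, b = 0.01836.
Unit vector along 300° is (sin 300°, cos 300°) = (-0.8660, 0.5000).
Slope in that direction = a·(-0.8660) + b·(0.5000) = 0.12743.
Apparent dip = arctan|0.12743| = 7.3° (true dip is 7.8°, so apparent ≤ true as expected).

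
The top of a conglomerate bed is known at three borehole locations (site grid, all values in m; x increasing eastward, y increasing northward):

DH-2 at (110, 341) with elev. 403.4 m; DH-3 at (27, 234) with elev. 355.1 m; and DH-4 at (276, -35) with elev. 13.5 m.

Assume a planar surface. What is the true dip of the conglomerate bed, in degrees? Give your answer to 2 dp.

43.67°

Two edge vectors: DH-2→DH-3 = (-83, -107, -48.3), DH-2→DH-4 = (166, -376, -389.9).
Normal n = (DH-2→DH-3) × (DH-2→DH-4) = (23558.5, -40379.5, 48970).
So ∂z/∂x = −n_x/n_z = −0.48108 and ∂z/∂y = −n_y/n_z = 0.82458.
Gradient magnitude |∇z| = √(a² + b²) = √(0.23144 + 0.67993) = 0.95465.
True dip = arctan(0.95465) = 43.67°, dipping toward SSE (azimuth ≈ 150°).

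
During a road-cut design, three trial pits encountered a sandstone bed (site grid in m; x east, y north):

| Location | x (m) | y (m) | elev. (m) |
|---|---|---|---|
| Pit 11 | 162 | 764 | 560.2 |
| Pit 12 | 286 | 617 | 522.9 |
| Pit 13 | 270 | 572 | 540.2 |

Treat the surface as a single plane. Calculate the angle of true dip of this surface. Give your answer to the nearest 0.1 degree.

29.5°

Let the plane be z = a·x + b·y + c.
Pit 12−Pit 11: 124a − 147b = −37.3;  Pit 13−Pit 11: 108a − 192b = −20.
Solving gives a = −0.53222, b = −0.19521.
Gradient magnitude |∇z| = √(a² + b²) = √(0.28326 + 0.03811) = 0.56689.
True dip = arctan(0.56689) = 29.5°, dipping toward ENE (azimuth ≈ 070°).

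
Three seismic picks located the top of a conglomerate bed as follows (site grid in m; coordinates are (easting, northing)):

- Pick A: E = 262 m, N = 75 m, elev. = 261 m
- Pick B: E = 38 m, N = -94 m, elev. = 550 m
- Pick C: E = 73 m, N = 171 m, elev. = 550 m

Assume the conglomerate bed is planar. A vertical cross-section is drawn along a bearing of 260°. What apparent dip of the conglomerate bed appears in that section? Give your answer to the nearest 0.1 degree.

Let the plane be z = a·E + b·N + c.
Pick B−Pick A: −224a − 169b = 289;  Pick C−Pick A: −189a + 96b = 289.
Solving gives a = −1.43297, b = 0.18926.
Unit vector along 260° is (sin 260°, cos 260°) = (-0.9848, -0.1736).
Slope in that direction = a·(-0.9848) + b·(-0.1736) = 1.37833.
Apparent dip = arctan|1.37833| = 54.0° (true dip is 55.3°, so apparent ≤ true as expected).

54.0°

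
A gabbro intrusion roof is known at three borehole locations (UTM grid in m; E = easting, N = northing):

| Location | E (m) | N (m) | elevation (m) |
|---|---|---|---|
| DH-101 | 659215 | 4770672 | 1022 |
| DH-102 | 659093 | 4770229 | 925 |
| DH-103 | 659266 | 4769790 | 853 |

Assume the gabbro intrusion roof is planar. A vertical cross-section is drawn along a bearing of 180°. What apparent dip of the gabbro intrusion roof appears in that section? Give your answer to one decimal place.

Two edge vectors: DH-101→DH-102 = (-122, -443, -97), DH-101→DH-103 = (51, -882, -169).
Normal n = (DH-101→DH-102) × (DH-101→DH-103) = (-10687, -25565, 130197).
So ∂z/∂E = −n_x/n_z = 0.08208 and ∂z/∂N = −n_y/n_z = 0.19636.
Unit vector along 180° is (sin 180°, cos 180°) = (0.0000, -1.0000).
Slope in that direction = a·(0.0000) + b·(-1.0000) = −0.19636.
Apparent dip = arctan|0.19636| = 11.1° (true dip is 12.0°, so apparent ≤ true as expected).

11.1°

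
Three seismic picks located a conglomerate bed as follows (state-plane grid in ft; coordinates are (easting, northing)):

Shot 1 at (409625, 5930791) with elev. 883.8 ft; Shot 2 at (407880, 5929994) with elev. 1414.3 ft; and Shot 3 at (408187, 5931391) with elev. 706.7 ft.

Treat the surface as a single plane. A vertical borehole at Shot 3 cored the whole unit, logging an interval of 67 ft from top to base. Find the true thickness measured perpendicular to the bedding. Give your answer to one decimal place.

60.0 ft

Two edge vectors: Shot 1→Shot 2 = (-1745, -797, 530.5), Shot 1→Shot 3 = (-1438, 600, -177.1).
Normal n = (Shot 1→Shot 2) × (Shot 1→Shot 3) = (-177151.3, -1071898.5, -2193086).
So ∂z/∂E = −n_x/n_z = −0.08078 and ∂z/∂N = −n_y/n_z = −0.48876.
|∇z| = √(a²+b²) = 0.49539, so dip δ = arctan(0.49539) = 26.35°.
True thickness = vertical thickness × cos δ = 67 × cos 26.35° = 60.0 ft.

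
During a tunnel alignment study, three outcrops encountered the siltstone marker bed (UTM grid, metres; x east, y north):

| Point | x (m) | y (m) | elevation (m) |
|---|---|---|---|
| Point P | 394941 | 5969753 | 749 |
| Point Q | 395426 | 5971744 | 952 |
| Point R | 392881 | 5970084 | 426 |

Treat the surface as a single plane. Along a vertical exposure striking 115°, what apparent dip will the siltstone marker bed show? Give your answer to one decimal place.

Let the plane be z = a·x + b·y + c.
Point Q−Point P: 485a + 1991b = 203;  Point R−Point P: −2060a + 331b = −323.
Solving gives a = 0.16666, b = 0.06136.
Unit vector along 115° is (sin 115°, cos 115°) = (0.9063, -0.4226).
Slope in that direction = a·(0.9063) + b·(-0.4226) = 0.12511.
Apparent dip = arctan|0.12511| = 7.1° (true dip is 10.1°, so apparent ≤ true as expected).

7.1°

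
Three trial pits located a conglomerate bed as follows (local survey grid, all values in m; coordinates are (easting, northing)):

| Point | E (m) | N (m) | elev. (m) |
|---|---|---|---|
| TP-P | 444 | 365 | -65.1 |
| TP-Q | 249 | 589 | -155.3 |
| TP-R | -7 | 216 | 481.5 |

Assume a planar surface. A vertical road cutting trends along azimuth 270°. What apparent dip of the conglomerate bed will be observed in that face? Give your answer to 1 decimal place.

Two edge vectors: TP-P→TP-Q = (-195, 224, -90.2), TP-P→TP-R = (-451, -149, 546.6).
Normal n = (TP-P→TP-Q) × (TP-P→TP-R) = (108998.6, 147267.2, 130079).
So ∂z/∂E = −n_x/n_z = −0.83794 and ∂z/∂N = −n_y/n_z = −1.13214.
Unit vector along 270° is (sin 270°, cos 270°) = (-1.0000, -0.0000).
Slope in that direction = a·(-1.0000) + b·(-0.0000) = 0.83794.
Apparent dip = arctan|0.83794| = 40.0° (true dip is 54.6°, so apparent ≤ true as expected).

40.0°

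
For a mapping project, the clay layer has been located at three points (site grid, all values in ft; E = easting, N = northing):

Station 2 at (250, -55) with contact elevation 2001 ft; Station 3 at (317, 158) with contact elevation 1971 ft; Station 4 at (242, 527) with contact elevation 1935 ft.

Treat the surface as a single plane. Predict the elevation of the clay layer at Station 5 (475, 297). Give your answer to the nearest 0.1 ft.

Two edge vectors: Station 2→Station 3 = (67, 213, -30), Station 2→Station 4 = (-8, 582, -66).
Normal n = (Station 2→Station 3) × (Station 2→Station 4) = (3402, 4662, 40698).
So ∂z/∂E = −n_x/n_z = −0.08359 and ∂z/∂N = −n_y/n_z = −0.11455.
Intercept c from Station 2: 2001 + 20.90 − 6.30 = 2015.60.
At (475, 297): z = −39.7 − 34.0 + 2015.60 = 1941.9 ft.

1941.9 ft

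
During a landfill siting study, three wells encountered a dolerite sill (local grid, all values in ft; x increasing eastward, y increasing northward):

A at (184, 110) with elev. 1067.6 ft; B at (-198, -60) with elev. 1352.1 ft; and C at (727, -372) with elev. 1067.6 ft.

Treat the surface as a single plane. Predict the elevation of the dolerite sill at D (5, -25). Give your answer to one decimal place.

1231.8 ft

Let the plane be z = a·x + b·y + c.
B−A: −382a − 170b = 284.5;  C−A: 543a − 482b = 0.
Solving gives a = −0.49606, b = −0.55884.
Then c = 1067.6 − a·184 − b·110 = 1220.35.
At (5, -25): z = −2.5 + 14.0 + 1220.35 = 1231.8 ft.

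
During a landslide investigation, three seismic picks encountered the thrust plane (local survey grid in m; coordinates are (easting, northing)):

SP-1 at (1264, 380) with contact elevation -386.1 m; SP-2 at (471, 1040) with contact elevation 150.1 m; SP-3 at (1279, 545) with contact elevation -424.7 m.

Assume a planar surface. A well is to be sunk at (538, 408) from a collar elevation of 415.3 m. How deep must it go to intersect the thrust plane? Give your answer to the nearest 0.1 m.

218.1 m

Two edge vectors: SP-1→SP-2 = (-793, 660, 536.2), SP-1→SP-3 = (15, 165, -38.6).
Normal n = (SP-1→SP-2) × (SP-1→SP-3) = (-113949, -22566.8, -140745).
So ∂z/∂E = −n_x/n_z = −0.809613 and ∂z/∂N = −n_y/n_z = −0.160338.
Intercept c from SP-1: -386.1 + 1023.35 + 60.93 = 698.18.
At (538, 408): z_contact = −435.57 − 65.42 + 698.18 = 197.19 m.
Depth below ground = 415.3 − 197.19 = 218.1 m.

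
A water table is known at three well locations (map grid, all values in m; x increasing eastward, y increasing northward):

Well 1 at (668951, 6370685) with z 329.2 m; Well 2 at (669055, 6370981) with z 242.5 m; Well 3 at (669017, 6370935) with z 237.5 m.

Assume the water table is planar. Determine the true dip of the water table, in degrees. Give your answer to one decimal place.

45.9°

Two edge vectors: Well 1→Well 2 = (104, 296, -86.7), Well 1→Well 3 = (66, 250, -91.7).
Normal n = (Well 1→Well 2) × (Well 1→Well 3) = (-5468.2, 3814.6, 6464).
So ∂z/∂x = −n_x/n_z = 0.84595 and ∂z/∂y = −n_y/n_z = −0.59013.
Gradient magnitude |∇z| = √(a² + b²) = √(0.71563 + 0.34825) = 1.03145.
True dip = arctan(1.03145) = 45.9°, dipping toward NW (azimuth ≈ 305°).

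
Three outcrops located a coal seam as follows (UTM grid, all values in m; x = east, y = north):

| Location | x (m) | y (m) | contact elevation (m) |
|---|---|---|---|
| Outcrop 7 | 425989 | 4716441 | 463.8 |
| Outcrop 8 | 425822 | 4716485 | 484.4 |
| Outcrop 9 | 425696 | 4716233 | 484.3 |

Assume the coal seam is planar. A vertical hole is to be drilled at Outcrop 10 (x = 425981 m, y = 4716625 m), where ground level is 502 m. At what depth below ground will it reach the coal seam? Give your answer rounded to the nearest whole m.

Let the plane be z = a·x + b·y + c.
Outcrop 8−Outcrop 7: −167a + 44b = 20.6;  Outcrop 9−Outcrop 7: −293a − 208b = 20.5.
Solving gives a = −0.10890233, b = 0.05484799.
Then c = 463.8 − a·425989 − b·4716441 = −211832.31.
At (425981, 4716625): z_contact = −46390.3 + 258697.4 − 211832.31 = 474.8 m.
Depth below ground = 502 − 474.8 = 27 m.

27 m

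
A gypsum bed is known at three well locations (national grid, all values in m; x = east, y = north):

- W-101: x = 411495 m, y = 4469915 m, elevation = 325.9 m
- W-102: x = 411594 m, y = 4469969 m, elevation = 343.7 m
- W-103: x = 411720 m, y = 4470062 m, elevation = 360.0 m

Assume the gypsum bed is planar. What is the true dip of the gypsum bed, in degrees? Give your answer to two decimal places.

22.56°

Two edge vectors: W-101→W-102 = (99, 54, 17.8), W-101→W-103 = (225, 147, 34.1).
Normal n = (W-101→W-102) × (W-101→W-103) = (-775.2, 629.1, 2403).
So ∂z/∂x = −n_x/n_z = 0.32260 and ∂z/∂y = −n_y/n_z = −0.26180.
Gradient magnitude |∇z| = √(a² + b²) = √(0.10407 + 0.06854) = 0.41546.
True dip = arctan(0.41546) = 22.56°, dipping toward NW (azimuth ≈ 309°).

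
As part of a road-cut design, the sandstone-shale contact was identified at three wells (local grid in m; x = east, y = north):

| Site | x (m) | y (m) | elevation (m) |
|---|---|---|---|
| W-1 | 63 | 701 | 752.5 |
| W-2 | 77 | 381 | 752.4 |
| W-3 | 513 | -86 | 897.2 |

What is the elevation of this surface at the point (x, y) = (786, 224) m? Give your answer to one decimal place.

Two edge vectors: W-1→W-2 = (14, -320, -0.1), W-1→W-3 = (450, -787, 144.7).
Normal n = (W-1→W-2) × (W-1→W-3) = (-46382.7, -2070.8, 132982).
So ∂z/∂x = −n_x/n_z = 0.34879 and ∂z/∂y = −n_y/n_z = 0.01557.
Intercept c from W-1: 752.5 − 21.97 − 10.92 = 719.61.
At (786, 224): z = 274.1 + 3.5 + 719.61 = 997.2 m.

997.2 m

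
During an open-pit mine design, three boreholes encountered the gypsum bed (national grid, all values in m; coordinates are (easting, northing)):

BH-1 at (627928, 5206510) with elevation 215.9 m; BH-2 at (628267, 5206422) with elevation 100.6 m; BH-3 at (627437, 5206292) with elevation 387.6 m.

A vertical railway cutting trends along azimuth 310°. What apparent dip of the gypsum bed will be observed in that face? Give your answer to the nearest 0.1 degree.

Two edge vectors: BH-1→BH-2 = (339, -88, -115.3), BH-1→BH-3 = (-491, -218, 171.7).
Normal n = (BH-1→BH-2) × (BH-1→BH-3) = (-40245, -1594, -117110).
So ∂z/∂E = −n_x/n_z = −0.34365 and ∂z/∂N = −n_y/n_z = −0.01361.
Unit vector along 310° is (sin 310°, cos 310°) = (-0.7660, 0.6428).
Slope in that direction = a·(-0.7660) + b·(0.6428) = 0.25450.
Apparent dip = arctan|0.25450| = 14.3° (true dip is 19.0°, so apparent ≤ true as expected).

14.3°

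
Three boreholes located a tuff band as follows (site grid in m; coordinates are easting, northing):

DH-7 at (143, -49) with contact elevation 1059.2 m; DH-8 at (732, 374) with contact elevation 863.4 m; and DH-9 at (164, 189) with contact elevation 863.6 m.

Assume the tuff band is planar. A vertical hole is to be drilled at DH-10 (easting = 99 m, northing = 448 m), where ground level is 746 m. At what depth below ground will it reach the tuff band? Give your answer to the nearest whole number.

Let the plane be z = a·easting + b·northing + c.
DH-8−DH-7: 589a + 423b = −195.8;  DH-9−DH-7: 21a + 238b = −195.6.
Solving gives a = 0.27524, b = −0.84613.
Then c = 1059.2 − a·143 − b·-49 = 978.38.
At (99, 448): z_contact = 27.2 − 379.1 + 978.38 = 626.6 m.
Depth below ground = 746 − 626.6 = 119 m.

119 m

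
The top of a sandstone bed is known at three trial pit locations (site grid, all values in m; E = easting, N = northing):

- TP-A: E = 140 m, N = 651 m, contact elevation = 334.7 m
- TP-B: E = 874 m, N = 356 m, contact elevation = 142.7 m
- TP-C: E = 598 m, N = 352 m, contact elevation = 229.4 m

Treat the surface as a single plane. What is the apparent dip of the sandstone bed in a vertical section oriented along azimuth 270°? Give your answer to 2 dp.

17.34°

Let the plane be z = a·E + b·N + c.
TP-B−TP-A: 734a − 295b = −192;  TP-C−TP-A: 458a − 299b = −105.3.
Solving gives a = −0.31230, b = −0.12620.
Unit vector along 270° is (sin 270°, cos 270°) = (-1.0000, -0.0000).
Slope in that direction = a·(-1.0000) + b·(-0.0000) = 0.31230.
Apparent dip = arctan|0.31230| = 17.34° (true dip is 18.6°, so apparent ≤ true as expected).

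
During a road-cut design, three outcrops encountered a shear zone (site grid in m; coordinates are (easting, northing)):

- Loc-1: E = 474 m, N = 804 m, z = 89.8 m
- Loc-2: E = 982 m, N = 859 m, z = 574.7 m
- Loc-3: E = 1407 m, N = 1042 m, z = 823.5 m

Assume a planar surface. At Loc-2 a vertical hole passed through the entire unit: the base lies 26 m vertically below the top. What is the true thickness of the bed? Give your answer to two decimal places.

13.95 m

Two edge vectors: Loc-1→Loc-2 = (508, 55, 484.9), Loc-1→Loc-3 = (933, 238, 733.7).
Normal n = (Loc-1→Loc-2) × (Loc-1→Loc-3) = (-75052.7, 79692.1, 69589).
So ∂z/∂E = −n_x/n_z = 1.07851 and ∂z/∂N = −n_y/n_z = −1.14518.
|∇z| = √(a²+b²) = 1.57310, so dip δ = arctan(1.57310) = 57.56°.
True thickness = vertical thickness × cos δ = 26 × cos 57.56° = 13.95 m.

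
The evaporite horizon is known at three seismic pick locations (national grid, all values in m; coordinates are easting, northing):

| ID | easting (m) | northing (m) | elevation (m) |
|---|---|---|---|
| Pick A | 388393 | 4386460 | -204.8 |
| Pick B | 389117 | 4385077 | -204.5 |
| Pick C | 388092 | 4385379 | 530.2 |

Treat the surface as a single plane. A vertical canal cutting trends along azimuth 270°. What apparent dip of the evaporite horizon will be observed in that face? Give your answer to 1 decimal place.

40.3°

Let the plane be z = a·easting + b·northing + c.
Pick B−Pick A: 724a − 1383b = 0.3;  Pick C−Pick A: −301a − 1081b = 735.
Solving gives a = −0.84758, b = −0.44392.
Unit vector along 270° is (sin 270°, cos 270°) = (-1.0000, -0.0000).
Slope in that direction = a·(-1.0000) + b·(-0.0000) = 0.84758.
Apparent dip = arctan|0.84758| = 40.3° (true dip is 43.7°, so apparent ≤ true as expected).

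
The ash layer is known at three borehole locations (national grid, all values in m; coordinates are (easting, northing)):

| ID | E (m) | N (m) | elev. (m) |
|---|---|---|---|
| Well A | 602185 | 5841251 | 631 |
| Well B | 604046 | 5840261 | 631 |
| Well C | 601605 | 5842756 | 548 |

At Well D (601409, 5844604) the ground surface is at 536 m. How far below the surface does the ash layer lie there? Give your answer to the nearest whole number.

Two edge vectors: Well A→Well B = (1861, -990, 0), Well A→Well C = (-580, 1505, -83).
Normal n = (Well A→Well B) × (Well A→Well C) = (82170, 154463, 2226605).
So ∂z/∂E = −n_x/n_z = −0.03690372 and ∂z/∂N = −n_y/n_z = −0.06937153.
Intercept c from Well A: 631 + 22222.86 + 405216.53 = 428070.40.
At (601409, 5844604): z_contact = −22194.2 − 405449.1 + 428070.40 = 427.0 m.
Depth below ground = 536 − 427.0 = 109 m.

109 m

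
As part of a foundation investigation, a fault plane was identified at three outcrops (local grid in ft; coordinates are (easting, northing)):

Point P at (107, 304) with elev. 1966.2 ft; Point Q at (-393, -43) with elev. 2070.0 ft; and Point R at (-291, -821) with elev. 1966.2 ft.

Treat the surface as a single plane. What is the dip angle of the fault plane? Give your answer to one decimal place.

Two edge vectors: Point P→Point Q = (-500, -347, 103.8), Point P→Point R = (-398, -1125, 0).
Normal n = (Point P→Point Q) × (Point P→Point R) = (116775, -41312.4, 424394).
So ∂z/∂E = −n_x/n_z = −0.27516 and ∂z/∂N = −n_y/n_z = 0.09734.
Gradient magnitude |∇z| = √(a² + b²) = √(0.07571 + 0.00948) = 0.29187.
True dip = arctan(0.29187) = 16.3°, dipping toward ESE (azimuth ≈ 109°).

16.3°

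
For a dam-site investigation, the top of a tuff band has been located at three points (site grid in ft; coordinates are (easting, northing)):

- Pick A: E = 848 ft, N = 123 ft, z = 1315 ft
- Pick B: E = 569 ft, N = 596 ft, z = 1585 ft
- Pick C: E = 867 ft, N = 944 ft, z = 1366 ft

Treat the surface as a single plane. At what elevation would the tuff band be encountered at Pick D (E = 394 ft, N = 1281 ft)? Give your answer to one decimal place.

1785.9 ft

Two edge vectors: Pick A→Pick B = (-279, 473, 270), Pick A→Pick C = (19, 821, 51).
Normal n = (Pick A→Pick B) × (Pick A→Pick C) = (-197547, 19359, -238046).
So ∂z/∂E = −n_x/n_z = −0.829869 and ∂z/∂N = −n_y/n_z = 0.081325.
Intercept c from Pick A: 1315 + 703.73 − 10.00 = 2008.73.
At (394, 1281): z = −327.0 + 104.2 + 2008.73 = 1785.9 ft.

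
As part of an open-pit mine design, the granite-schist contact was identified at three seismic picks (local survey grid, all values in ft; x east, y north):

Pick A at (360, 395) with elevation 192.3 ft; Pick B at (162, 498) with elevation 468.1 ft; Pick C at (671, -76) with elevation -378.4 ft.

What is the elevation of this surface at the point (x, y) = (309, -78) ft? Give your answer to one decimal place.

Two edge vectors: Pick A→Pick B = (-198, 103, 275.8), Pick A→Pick C = (311, -471, -570.7).
Normal n = (Pick A→Pick B) × (Pick A→Pick C) = (71119.7, -27224.8, 61225).
So ∂z/∂x = −n_x/n_z = −1.16161 and ∂z/∂y = −n_y/n_z = 0.44467.
Intercept c from Pick A: 192.3 + 418.18 − 175.64 = 434.84.
At (309, -78): z = −358.9 − 34.7 + 434.84 = 41.2 ft.

41.2 ft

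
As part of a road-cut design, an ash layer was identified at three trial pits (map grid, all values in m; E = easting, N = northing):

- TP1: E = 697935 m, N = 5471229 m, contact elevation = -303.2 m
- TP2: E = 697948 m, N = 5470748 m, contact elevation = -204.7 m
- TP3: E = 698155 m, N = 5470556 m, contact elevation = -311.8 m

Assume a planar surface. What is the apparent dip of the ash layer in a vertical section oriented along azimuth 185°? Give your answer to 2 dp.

Let the plane be z = a·E + b·N + c.
TP2−TP1: 13a − 481b = 98.5;  TP3−TP1: 220a − 673b = −8.6.
Solving gives a = −0.72552, b = −0.22439.
Unit vector along 185° is (sin 185°, cos 185°) = (-0.0872, -0.9962).
Slope in that direction = a·(-0.0872) + b·(-0.9962) = 0.28677.
Apparent dip = arctan|0.28677| = 16.00° (true dip is 37.2°, so apparent ≤ true as expected).

16.00°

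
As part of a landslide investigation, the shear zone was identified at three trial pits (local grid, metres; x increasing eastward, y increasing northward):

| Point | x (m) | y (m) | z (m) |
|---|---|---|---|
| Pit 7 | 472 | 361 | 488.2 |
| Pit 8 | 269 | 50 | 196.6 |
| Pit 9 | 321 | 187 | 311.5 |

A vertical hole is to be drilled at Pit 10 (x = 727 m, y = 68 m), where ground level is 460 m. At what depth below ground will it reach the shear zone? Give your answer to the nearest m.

Let the plane be z = a·x + b·y + c.
Pit 8−Pit 7: −203a − 311b = −291.6;  Pit 9−Pit 7: −151a − 174b = −176.7.
Solving gives a = 0.36217, b = 0.70122.
Then c = 488.2 − a·472 − b·361 = 64.12.
At (727, 68): z_contact = 263.3 + 47.7 + 64.12 = 375.1 m.
Depth below ground = 460 − 375.1 = 85 m.

85 m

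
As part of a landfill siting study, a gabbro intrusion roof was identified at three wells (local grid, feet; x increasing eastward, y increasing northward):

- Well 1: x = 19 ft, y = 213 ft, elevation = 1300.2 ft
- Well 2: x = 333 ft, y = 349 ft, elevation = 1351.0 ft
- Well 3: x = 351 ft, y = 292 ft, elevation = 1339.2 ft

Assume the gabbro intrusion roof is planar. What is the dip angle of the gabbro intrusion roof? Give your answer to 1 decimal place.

Let the plane be z = a·x + b·y + c.
Well 2−Well 1: 314a + 136b = 50.8;  Well 3−Well 1: 332a + 79b = 39.
Solving gives a = 0.06344, b = 0.22705.
Gradient magnitude |∇z| = √(a² + b²) = √(0.00402 + 0.05155) = 0.23575.
True dip = arctan(0.23575) = 13.3°, dipping toward SSW (azimuth ≈ 196°).

13.3°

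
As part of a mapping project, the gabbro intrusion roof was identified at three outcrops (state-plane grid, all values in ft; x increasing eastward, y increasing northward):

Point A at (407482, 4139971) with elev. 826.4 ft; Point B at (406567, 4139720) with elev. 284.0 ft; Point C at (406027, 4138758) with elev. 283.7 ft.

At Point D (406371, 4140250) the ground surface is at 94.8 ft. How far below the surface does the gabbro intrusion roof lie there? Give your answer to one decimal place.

Let the plane be z = a·x + b·y + c.
Point B−Point A: −915a − 251b = −542.4;  Point C−Point A: −1455a − 1213b = −542.7.
Solving gives a = 0.700578093, b = −0.392944044.
Then c = 826.4 − a·407482 − b·4139971 = 1342130.38.
At (406371, 4140250): z_contact = 284694.62 − 1626886.58 + 1342130.38 = -61.57 ft.
Depth below ground = 94.8 − (-61.57) = 156.4 ft.

156.4 ft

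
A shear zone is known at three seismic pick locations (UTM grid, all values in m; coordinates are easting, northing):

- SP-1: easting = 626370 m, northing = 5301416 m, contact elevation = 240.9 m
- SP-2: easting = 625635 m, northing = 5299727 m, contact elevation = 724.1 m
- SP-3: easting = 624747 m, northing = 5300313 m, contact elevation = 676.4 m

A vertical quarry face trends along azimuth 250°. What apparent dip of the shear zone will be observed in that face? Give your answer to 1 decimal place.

10.3°

Two edge vectors: SP-1→SP-2 = (-735, -1689, 483.2), SP-1→SP-3 = (-1623, -1103, 435.5).
Normal n = (SP-1→SP-2) × (SP-1→SP-3) = (-202589.9, -464141.1, -1930542).
So ∂z/∂easting = −n_x/n_z = −0.10494 and ∂z/∂northing = −n_y/n_z = −0.24042.
Unit vector along 250° is (sin 250°, cos 250°) = (-0.9397, -0.3420).
Slope in that direction = a·(-0.9397) + b·(-0.3420) = 0.18084.
Apparent dip = arctan|0.18084| = 10.3° (true dip is 14.7°, so apparent ≤ true as expected).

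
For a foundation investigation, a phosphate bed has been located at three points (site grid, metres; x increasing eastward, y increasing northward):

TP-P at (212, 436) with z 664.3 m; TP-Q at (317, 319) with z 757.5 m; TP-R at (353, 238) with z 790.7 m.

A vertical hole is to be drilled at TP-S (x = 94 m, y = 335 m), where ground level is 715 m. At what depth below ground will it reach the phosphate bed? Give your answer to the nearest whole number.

148 m

Two edge vectors: TP-P→TP-Q = (105, -117, 93.2), TP-P→TP-R = (141, -198, 126.4).
Normal n = (TP-P→TP-Q) × (TP-P→TP-R) = (3664.8, -130.8, -4293).
So ∂z/∂x = −n_x/n_z = 0.85367 and ∂z/∂y = −n_y/n_z = −0.03047.
Intercept c from TP-P: 664.3 − 180.98 + 13.28 = 496.61.
At (94, 335): z_contact = 80.2 − 10.2 + 496.61 = 566.6 m.
Depth below ground = 715 − 566.6 = 148 m.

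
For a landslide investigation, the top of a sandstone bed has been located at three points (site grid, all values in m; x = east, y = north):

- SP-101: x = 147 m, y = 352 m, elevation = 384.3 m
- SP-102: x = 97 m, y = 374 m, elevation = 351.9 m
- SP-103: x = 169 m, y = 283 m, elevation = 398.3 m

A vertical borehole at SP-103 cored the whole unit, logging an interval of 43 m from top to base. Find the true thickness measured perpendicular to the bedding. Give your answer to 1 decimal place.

36.1 m

Two edge vectors: SP-101→SP-102 = (-50, 22, -32.4), SP-101→SP-103 = (22, -69, 14).
Normal n = (SP-101→SP-102) × (SP-101→SP-103) = (-1927.6, -12.8, 2966).
So ∂z/∂x = −n_x/n_z = 0.64990 and ∂z/∂y = −n_y/n_z = 0.00432.
|∇z| = √(a²+b²) = 0.64991, so dip δ = arctan(0.64991) = 33.02°.
True thickness = vertical thickness × cos δ = 43 × cos 33.02° = 36.1 m.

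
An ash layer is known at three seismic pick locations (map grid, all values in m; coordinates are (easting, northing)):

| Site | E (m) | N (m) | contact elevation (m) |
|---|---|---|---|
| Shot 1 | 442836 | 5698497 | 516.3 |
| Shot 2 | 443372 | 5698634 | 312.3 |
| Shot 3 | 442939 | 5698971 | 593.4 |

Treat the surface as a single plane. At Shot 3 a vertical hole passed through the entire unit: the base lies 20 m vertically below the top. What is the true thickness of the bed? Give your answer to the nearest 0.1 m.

Two edge vectors: Shot 1→Shot 2 = (536, 137, -204), Shot 1→Shot 3 = (103, 474, 77.1).
Normal n = (Shot 1→Shot 2) × (Shot 1→Shot 3) = (107258.7, -62337.6, 239953).
So ∂z/∂E = −n_x/n_z = −0.44700 and ∂z/∂N = −n_y/n_z = 0.25979.
|∇z| = √(a²+b²) = 0.51701, so dip δ = arctan(0.51701) = 27.34°.
True thickness = vertical thickness × cos δ = 20 × cos 27.34° = 17.8 m.

17.8 m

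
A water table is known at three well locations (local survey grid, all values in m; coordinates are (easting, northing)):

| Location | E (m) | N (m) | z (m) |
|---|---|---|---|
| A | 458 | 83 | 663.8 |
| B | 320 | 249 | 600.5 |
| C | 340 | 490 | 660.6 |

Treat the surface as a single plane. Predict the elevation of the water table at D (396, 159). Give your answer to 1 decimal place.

635.6 m

Let the plane be z = a·E + b·N + c.
B−A: −138a + 166b = −63.3;  C−A: −118a + 407b = −3.2.
Solving gives a = 0.68981, b = 0.19213.
Then c = 663.8 − a·458 − b·83 = 331.92.
At (396, 159): z = 273.2 + 30.5 + 331.92 = 635.6 m.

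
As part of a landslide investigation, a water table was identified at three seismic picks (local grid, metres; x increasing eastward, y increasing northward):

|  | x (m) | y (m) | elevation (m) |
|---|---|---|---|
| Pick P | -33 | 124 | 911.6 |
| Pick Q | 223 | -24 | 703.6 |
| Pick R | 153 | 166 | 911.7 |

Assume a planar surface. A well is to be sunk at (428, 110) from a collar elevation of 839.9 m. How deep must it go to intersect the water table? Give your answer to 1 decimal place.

47.5 m

Two edge vectors: Pick P→Pick Q = (256, -148, -208), Pick P→Pick R = (186, 42, 0.1).
Normal n = (Pick P→Pick Q) × (Pick P→Pick R) = (8721.2, -38713.6, 38280).
So ∂z/∂x = −n_x/n_z = −0.22783 and ∂z/∂y = −n_y/n_z = 1.01133.
Intercept c from Pick P: 911.6 − 7.52 − 125.40 = 778.68.
At (428, 110): z_contact = −97.51 + 111.25 + 778.68 = 792.41 m.
Depth below ground = 839.9 − 792.41 = 47.5 m.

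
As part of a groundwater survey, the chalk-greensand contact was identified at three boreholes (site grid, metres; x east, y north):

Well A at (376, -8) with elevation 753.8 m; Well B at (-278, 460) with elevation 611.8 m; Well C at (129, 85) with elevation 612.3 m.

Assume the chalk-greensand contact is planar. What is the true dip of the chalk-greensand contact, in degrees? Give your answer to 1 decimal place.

55.0°

Two edge vectors: Well A→Well B = (-654, 468, -142), Well A→Well C = (-247, 93, -141.5).
Normal n = (Well A→Well B) × (Well A→Well C) = (-53016, -57467, 54774).
So ∂z/∂x = −n_x/n_z = 0.96790 and ∂z/∂y = −n_y/n_z = 1.04917.
Gradient magnitude |∇z| = √(a² + b²) = √(0.93684 + 1.10075) = 1.42744.
True dip = arctan(1.42744) = 55.0°, dipping toward SW (azimuth ≈ 223°).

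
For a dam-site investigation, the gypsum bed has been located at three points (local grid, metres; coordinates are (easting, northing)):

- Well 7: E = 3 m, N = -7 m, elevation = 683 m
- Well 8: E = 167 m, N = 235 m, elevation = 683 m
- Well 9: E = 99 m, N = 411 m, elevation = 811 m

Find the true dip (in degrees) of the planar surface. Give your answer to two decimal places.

39.55°

Two edge vectors: Well 7→Well 8 = (164, 242, 0), Well 7→Well 9 = (96, 418, 128).
Normal n = (Well 7→Well 8) × (Well 7→Well 9) = (30976, -20992, 45320).
So ∂z/∂E = −n_x/n_z = −0.68350 and ∂z/∂N = −n_y/n_z = 0.46320.
Gradient magnitude |∇z| = √(a² + b²) = √(0.46717 + 0.21455) = 0.82566.
True dip = arctan(0.82566) = 39.55°, dipping toward SE (azimuth ≈ 124°).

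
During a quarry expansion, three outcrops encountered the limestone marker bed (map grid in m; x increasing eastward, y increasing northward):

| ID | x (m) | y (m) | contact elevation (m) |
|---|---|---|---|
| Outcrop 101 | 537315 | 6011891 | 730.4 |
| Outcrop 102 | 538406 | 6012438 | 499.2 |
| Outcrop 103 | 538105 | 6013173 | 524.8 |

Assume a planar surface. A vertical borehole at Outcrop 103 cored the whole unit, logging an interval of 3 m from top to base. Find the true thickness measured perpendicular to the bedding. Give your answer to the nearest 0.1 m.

2.9 m

Let the plane be z = a·x + b·y + c.
Outcrop 102−Outcrop 101: 1091a + 547b = −231.2;  Outcrop 103−Outcrop 101: 790a + 1282b = −205.6.
Solving gives a = −0.19030, b = −0.04310.
|∇z| = √(a²+b²) = 0.19512, so dip δ = arctan(0.19512) = 11.04°.
True thickness = vertical thickness × cos δ = 3 × cos 11.04° = 2.9 m.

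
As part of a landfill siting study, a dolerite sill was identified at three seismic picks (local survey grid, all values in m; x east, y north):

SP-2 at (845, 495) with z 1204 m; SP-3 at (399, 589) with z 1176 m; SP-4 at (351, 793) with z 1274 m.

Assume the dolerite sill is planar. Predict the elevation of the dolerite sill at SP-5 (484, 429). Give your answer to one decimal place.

Two edge vectors: SP-2→SP-3 = (-446, 94, -28), SP-2→SP-4 = (-494, 298, 70).
Normal n = (SP-2→SP-3) × (SP-2→SP-4) = (14924, 45052, -86472).
So ∂z/∂x = −n_x/n_z = 0.17259 and ∂z/∂y = −n_y/n_z = 0.52100.
Intercept c from SP-2: 1204 − 145.84 − 257.90 = 800.27.
At (484, 429): z = 83.5 + 223.5 + 800.27 = 1107.3 m.

1107.3 m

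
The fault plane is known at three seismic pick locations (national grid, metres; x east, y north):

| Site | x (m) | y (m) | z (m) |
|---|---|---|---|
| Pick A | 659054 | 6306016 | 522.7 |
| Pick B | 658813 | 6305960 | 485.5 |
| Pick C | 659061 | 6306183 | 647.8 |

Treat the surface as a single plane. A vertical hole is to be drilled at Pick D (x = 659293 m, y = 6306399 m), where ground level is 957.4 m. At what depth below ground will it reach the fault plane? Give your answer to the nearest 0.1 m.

Let the plane be z = a·x + b·y + c.
Pick B−Pick A: −241a − 56b = −37.2;  Pick C−Pick A: 7a + 167b = 125.1.
Solving gives a = −0.019902145, b = 0.749936018.
Then c = 522.7 − a·659054 − b·6306016 = −4715469.24.
At (659293, 6306399): z_contact = −13121.35 + 4729395.75 − 4715469.24 = 805.17 m.
Depth below ground = 957.4 − 805.17 = 152.2 m.

152.2 m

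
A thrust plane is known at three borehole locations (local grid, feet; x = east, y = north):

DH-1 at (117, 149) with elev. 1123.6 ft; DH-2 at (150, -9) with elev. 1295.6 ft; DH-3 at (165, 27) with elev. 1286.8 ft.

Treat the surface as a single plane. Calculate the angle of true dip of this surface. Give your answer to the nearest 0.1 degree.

57.5°

Let the plane be z = a·x + b·y + c.
DH-2−DH-1: 33a − 158b = 172;  DH-3−DH-1: 48a − 122b = 163.2.
Solving gives a = 1.34952, b = −0.80675.
Gradient magnitude |∇z| = √(a² + b²) = √(1.82121 + 0.65084) = 1.57227.
True dip = arctan(1.57227) = 57.5°, dipping toward WNW (azimuth ≈ 301°).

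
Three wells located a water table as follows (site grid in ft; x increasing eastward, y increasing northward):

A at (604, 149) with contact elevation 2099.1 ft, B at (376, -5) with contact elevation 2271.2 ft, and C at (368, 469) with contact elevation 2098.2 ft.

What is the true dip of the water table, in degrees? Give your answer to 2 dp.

32.05°

Let the plane be z = a·x + b·y + c.
B−A: −228a − 154b = 172.1;  C−A: −236a + 320b = −0.9.
Solving gives a = −0.50257, b = −0.37346.
Gradient magnitude |∇z| = √(a² + b²) = √(0.25258 + 0.13947) = 0.62614.
True dip = arctan(0.62614) = 32.05°, dipping toward NE (azimuth ≈ 053°).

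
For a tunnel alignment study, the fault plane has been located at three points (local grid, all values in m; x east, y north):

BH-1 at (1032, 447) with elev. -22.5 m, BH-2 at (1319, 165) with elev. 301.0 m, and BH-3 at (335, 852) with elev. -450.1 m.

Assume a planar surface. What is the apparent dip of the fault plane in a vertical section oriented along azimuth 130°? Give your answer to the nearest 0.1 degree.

35.9°

Two edge vectors: BH-1→BH-2 = (287, -282, 323.5), BH-1→BH-3 = (-697, 405, -427.6).
Normal n = (BH-1→BH-2) × (BH-1→BH-3) = (-10434.3, -102758.3, -80319).
So ∂z/∂x = −n_x/n_z = −0.12991 and ∂z/∂y = −n_y/n_z = −1.27938.
Unit vector along 130° is (sin 130°, cos 130°) = (0.7660, -0.6428).
Slope in that direction = a·(0.7660) + b·(-0.6428) = 0.72285.
Apparent dip = arctan|0.72285| = 35.9° (true dip is 52.1°, so apparent ≤ true as expected).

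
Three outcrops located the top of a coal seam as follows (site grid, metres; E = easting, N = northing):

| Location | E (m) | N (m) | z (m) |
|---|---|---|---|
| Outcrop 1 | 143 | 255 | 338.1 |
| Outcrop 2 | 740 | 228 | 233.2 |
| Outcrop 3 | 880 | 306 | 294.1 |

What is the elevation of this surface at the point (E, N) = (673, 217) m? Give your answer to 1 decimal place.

Two edge vectors: Outcrop 1→Outcrop 2 = (597, -27, -104.9), Outcrop 1→Outcrop 3 = (737, 51, -44).
Normal n = (Outcrop 1→Outcrop 2) × (Outcrop 1→Outcrop 3) = (6537.9, -51043.3, 50346).
So ∂z/∂E = −n_x/n_z = −0.12986 and ∂z/∂N = −n_y/n_z = 1.01385.
Intercept c from Outcrop 1: 338.1 + 18.57 − 258.53 = 98.14.
At (673, 217): z = −87.4 + 220.0 + 98.14 = 230.7 m.

230.7 m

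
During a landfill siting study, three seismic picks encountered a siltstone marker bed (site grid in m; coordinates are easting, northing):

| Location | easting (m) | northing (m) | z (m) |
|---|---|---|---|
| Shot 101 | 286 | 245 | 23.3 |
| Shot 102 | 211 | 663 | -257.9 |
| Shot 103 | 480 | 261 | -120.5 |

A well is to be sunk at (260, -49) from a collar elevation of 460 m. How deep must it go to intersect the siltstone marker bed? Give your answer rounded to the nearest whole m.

186 m

Let the plane be z = a·easting + b·northing + c.
Shot 102−Shot 101: −75a + 418b = −281.2;  Shot 103−Shot 101: 194a + 16b = −143.8.
Solving gives a = −0.67575, b = −0.79398.
Then c = 23.3 − a·286 − b·245 = 411.09.
At (260, -49): z_contact = −175.7 + 38.9 + 411.09 = 274.3 m.
Depth below ground = 460 − 274.3 = 186 m.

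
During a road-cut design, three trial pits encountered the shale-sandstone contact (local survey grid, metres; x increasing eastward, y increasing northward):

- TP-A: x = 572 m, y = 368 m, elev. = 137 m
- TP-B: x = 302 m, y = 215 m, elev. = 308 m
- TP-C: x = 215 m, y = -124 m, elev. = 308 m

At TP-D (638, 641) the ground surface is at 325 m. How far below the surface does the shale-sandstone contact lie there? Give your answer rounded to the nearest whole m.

185 m

Two edge vectors: TP-A→TP-B = (-270, -153, 171), TP-A→TP-C = (-357, -492, 171).
Normal n = (TP-A→TP-B) × (TP-A→TP-C) = (57969, -14877, 78219).
So ∂z/∂x = −n_x/n_z = −0.74111 and ∂z/∂y = −n_y/n_z = 0.19020.
Intercept c from TP-A: 137 + 423.92 − 69.99 = 490.92.
At (638, 641): z_contact = −472.8 + 121.9 + 490.92 = 140.0 m.
Depth below ground = 325 − 140.0 = 185 m.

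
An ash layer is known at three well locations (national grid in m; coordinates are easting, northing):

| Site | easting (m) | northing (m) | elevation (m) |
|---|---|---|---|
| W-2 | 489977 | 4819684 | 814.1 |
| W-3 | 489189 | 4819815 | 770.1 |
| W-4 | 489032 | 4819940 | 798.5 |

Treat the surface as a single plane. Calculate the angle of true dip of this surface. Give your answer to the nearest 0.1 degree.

Let the plane be z = a·easting + b·northing + c.
W-3−W-2: −788a + 131b = −44;  W-4−W-2: −945a + 256b = −15.6.
Solving gives a = 0.11831, b = 0.37580.
Gradient magnitude |∇z| = √(a² + b²) = √(0.01400 + 0.14123) = 0.39398.
True dip = arctan(0.39398) = 21.5°, dipping toward SSW (azimuth ≈ 197°).

21.5°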